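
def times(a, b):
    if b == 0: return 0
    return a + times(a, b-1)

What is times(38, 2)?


times(38, 2) = 38 + times(38, 1)
times(38, 1) = 38 + times(38, 0)
times(38, 0) = 0  (base case)
Total: 38 + 38 + 0 = 76

76


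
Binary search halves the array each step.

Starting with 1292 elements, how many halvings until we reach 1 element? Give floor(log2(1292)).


1292 / 2 = 646
646 / 2 = 323
323 / 2 = 161
161 / 2 = 80
80 / 2 = 40
40 / 2 = 20
20 / 2 = 10
10 / 2 = 5
5 / 2 = 2
2 / 2 = 1
Reached 1 after 10 halvings

10


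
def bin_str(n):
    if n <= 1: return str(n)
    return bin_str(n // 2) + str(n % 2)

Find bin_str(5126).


bin_str(5126) = bin_str(2563) + '0'
bin_str(2563) = bin_str(1281) + '1'
bin_str(1281) = bin_str(640) + '1'
bin_str(640) = bin_str(320) + '0'
bin_str(320) = bin_str(160) + '0'
bin_str(160) = bin_str(80) + '0'
bin_str(80) = bin_str(40) + '0'
bin_str(40) = bin_str(20) + '0'
bin_str(20) = bin_str(10) + '0'
bin_str(10) = bin_str(5) + '0'
bin_str(5) = bin_str(2) + '1'
bin_str(2) = bin_str(1) + '0'
bin_str(1) = '1'  (base case)
Concatenating: '1' + '0' + '1' + '0' + '0' + '0' + '0' + '0' + '0' + '0' + '1' + '1' + '0' = '1010000000110'

1010000000110


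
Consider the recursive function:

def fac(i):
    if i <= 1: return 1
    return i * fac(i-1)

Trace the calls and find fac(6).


fac(6)
= 6 * fac(5)
= 6 * 5 * fac(4)
= 6 * 5 * 4 * fac(3)
= 6 * 5 * 4 * 3 * fac(2)
= 6 * 5 * 4 * 3 * 2 * fac(1)
= 6 * 5 * 4 * 3 * 2 * 1
= 720

720


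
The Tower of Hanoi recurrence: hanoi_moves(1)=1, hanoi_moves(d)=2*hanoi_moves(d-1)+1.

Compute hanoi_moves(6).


hanoi_moves(6) = 2 * hanoi_moves(5) + 1
hanoi_moves(5) = 2 * hanoi_moves(4) + 1
hanoi_moves(4) = 2 * hanoi_moves(3) + 1
hanoi_moves(3) = 2 * hanoi_moves(2) + 1
hanoi_moves(2) = 2 * hanoi_moves(1) + 1
hanoi_moves(1) = 1  (base case)
hanoi_moves(2) = 2 * 1 + 1 = 3
hanoi_moves(3) = 2 * 3 + 1 = 7
hanoi_moves(4) = 2 * 7 + 1 = 15
hanoi_moves(5) = 2 * 15 + 1 = 31
hanoi_moves(6) = 2 * 31 + 1 = 63

63


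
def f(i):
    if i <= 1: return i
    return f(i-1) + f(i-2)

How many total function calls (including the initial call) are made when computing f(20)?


Let C(n) = total calls for f(n)
C(0) = 1, C(1) = 1
C(2) = 1 + C(1) + C(0) = 1 + 1 + 1 = 3
C(3) = 1 + C(2) + C(1) = 1 + 3 + 1 = 5
C(4) = 1 + C(3) + C(2) = 1 + 5 + 3 = 9
C(5) = 1 + C(4) + C(3) = 1 + 9 + 5 = 15
C(6) = 1 + C(5) + C(4) = 1 + 15 + 9 = 25
C(7) = 1 + C(6) + C(5) = 1 + 25 + 15 = 41
C(8) = 1 + C(7) + C(6) = 1 + 41 + 25 = 67
C(9) = 1 + C(8) + C(7) = 1 + 67 + 41 = 109
C(10) = 1 + C(9) + C(8) = 1 + 109 + 67 = 177
C(11) = 1 + C(10) + C(9) = 1 + 177 + 109 = 287
C(12) = 1 + C(11) + C(10) = 1 + 287 + 177 = 465
C(13) = 1 + C(12) + C(11) = 1 + 465 + 287 = 753
C(14) = 1 + C(13) + C(12) = 1 + 753 + 465 = 1219
C(15) = 1 + C(14) + C(13) = 1 + 1219 + 753 = 1973
C(16) = 1 + C(15) + C(14) = 1 + 1973 + 1219 = 3193
C(17) = 1 + C(16) + C(15) = 1 + 3193 + 1973 = 5167
C(18) = 1 + C(17) + C(16) = 1 + 5167 + 3193 = 8361
C(19) = 1 + C(18) + C(17) = 1 + 8361 + 5167 = 13529
C(20) = 1 + C(19) + C(18) = 1 + 13529 + 8361 = 21891

21891


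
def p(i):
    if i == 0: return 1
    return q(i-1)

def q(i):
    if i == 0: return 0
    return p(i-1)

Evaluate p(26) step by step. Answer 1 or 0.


p(26) = q(25)
q(25) = p(24)
p(24) = q(23)
q(23) = p(22)
p(22) = q(21)
q(21) = p(20)
p(20) = q(19)
q(19) = p(18)
p(18) = q(17)
q(17) = p(16)
p(16) = q(15)
q(15) = p(14)
p(14) = q(13)
q(13) = p(12)
p(12) = q(11)
q(11) = p(10)
p(10) = q(9)
q(9) = p(8)
p(8) = q(7)
q(7) = p(6)
p(6) = q(5)
q(5) = p(4)
p(4) = q(3)
q(3) = p(2)
p(2) = q(1)
q(1) = p(0)
p(0) = 1  (base case)
Result: 1

1


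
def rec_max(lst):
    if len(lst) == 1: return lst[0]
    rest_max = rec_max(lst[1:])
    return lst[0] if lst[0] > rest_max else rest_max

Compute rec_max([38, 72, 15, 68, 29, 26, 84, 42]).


rec_max([38, 72, 15, 68, 29, 26, 84, 42]): compare 38 with rec_max([72, 15, 68, 29, 26, 84, 42])
rec_max([72, 15, 68, 29, 26, 84, 42]): compare 72 with rec_max([15, 68, 29, 26, 84, 42])
rec_max([15, 68, 29, 26, 84, 42]): compare 15 with rec_max([68, 29, 26, 84, 42])
rec_max([68, 29, 26, 84, 42]): compare 68 with rec_max([29, 26, 84, 42])
rec_max([29, 26, 84, 42]): compare 29 with rec_max([26, 84, 42])
rec_max([26, 84, 42]): compare 26 with rec_max([84, 42])
rec_max([84, 42]): compare 84 with rec_max([42])
rec_max([42]) = 42  (base case)
Compare 84 with 42 -> 84
Compare 26 with 84 -> 84
Compare 29 with 84 -> 84
Compare 68 with 84 -> 84
Compare 15 with 84 -> 84
Compare 72 with 84 -> 84
Compare 38 with 84 -> 84

84


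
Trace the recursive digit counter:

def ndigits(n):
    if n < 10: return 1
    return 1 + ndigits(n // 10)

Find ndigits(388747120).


ndigits(388747120) = 1 + ndigits(38874712)
ndigits(38874712) = 1 + ndigits(3887471)
ndigits(3887471) = 1 + ndigits(388747)
ndigits(388747) = 1 + ndigits(38874)
ndigits(38874) = 1 + ndigits(3887)
ndigits(3887) = 1 + ndigits(388)
ndigits(388) = 1 + ndigits(38)
ndigits(38) = 1 + ndigits(3)
ndigits(3) = 1  (base case: 3 < 10)
Unwinding: 1 + 1 + 1 + 1 + 1 + 1 + 1 + 1 + 1 = 9

9


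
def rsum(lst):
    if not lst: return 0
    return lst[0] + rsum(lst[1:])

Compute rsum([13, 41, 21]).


rsum([13, 41, 21]) = 13 + rsum([41, 21])
rsum([41, 21]) = 41 + rsum([21])
rsum([21]) = 21 + rsum([])
rsum([]) = 0  (base case)
Total: 13 + 41 + 21 + 0 = 75

75


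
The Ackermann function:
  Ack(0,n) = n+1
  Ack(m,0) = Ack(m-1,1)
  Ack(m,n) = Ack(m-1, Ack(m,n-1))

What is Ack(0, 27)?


Ack(0, 27) = 28
Result: Ack(0, 27) = 28

28


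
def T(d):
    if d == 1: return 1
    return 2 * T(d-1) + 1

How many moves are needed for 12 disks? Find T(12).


T(12) = 2 * T(11) + 1
T(11) = 2 * T(10) + 1
T(10) = 2 * T(9) + 1
T(9) = 2 * T(8) + 1
T(8) = 2 * T(7) + 1
T(7) = 2 * T(6) + 1
T(6) = 2 * T(5) + 1
T(5) = 2 * T(4) + 1
T(4) = 2 * T(3) + 1
T(3) = 2 * T(2) + 1
T(2) = 2 * T(1) + 1
T(1) = 1  (base case)
T(2) = 2 * 1 + 1 = 3
T(3) = 2 * 3 + 1 = 7
T(4) = 2 * 7 + 1 = 15
T(5) = 2 * 15 + 1 = 31
T(6) = 2 * 31 + 1 = 63
T(7) = 2 * 63 + 1 = 127
T(8) = 2 * 127 + 1 = 255
T(9) = 2 * 255 + 1 = 511
T(10) = 2 * 511 + 1 = 1023
T(11) = 2 * 1023 + 1 = 2047
T(12) = 2 * 2047 + 1 = 4095

4095


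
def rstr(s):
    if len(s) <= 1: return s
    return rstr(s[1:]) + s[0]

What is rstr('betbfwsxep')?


rstr('betbfwsxep') = rstr('etbfwsxep') + 'b'
rstr('etbfwsxep') = rstr('tbfwsxep') + 'e'
rstr('tbfwsxep') = rstr('bfwsxep') + 't'
rstr('bfwsxep') = rstr('fwsxep') + 'b'
rstr('fwsxep') = rstr('wsxep') + 'f'
rstr('wsxep') = rstr('sxep') + 'w'
rstr('sxep') = rstr('xep') + 's'
rstr('xep') = rstr('ep') + 'x'
rstr('ep') = rstr('p') + 'e'
rstr('p') = 'p'  (base case)
Concatenating: 'p' + 'e' + 'x' + 's' + 'w' + 'f' + 'b' + 't' + 'e' + 'b' = 'pexswfbteb'

pexswfbteb


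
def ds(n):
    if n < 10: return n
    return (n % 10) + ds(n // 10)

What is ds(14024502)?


ds(14024502) = 2 + ds(1402450)
ds(1402450) = 0 + ds(140245)
ds(140245) = 5 + ds(14024)
ds(14024) = 4 + ds(1402)
ds(1402) = 2 + ds(140)
ds(140) = 0 + ds(14)
ds(14) = 4 + ds(1)
ds(1) = 1  (base case)
Total: 2 + 0 + 5 + 4 + 2 + 0 + 4 + 1 = 18

18


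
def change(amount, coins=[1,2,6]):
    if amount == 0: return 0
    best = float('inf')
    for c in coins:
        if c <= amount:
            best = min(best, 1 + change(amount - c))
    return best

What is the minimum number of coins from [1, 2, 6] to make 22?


Building up with DP:
change(0) = 0
change(1) = min(1+change(0)=1+0=1) = 1
change(2) = min(1+change(1)=1+1=2, 1+change(0)=1+0=1) = 1
change(3) = min(1+change(2)=1+1=2, 1+change(1)=1+1=2) = 2
change(4) = min(1+change(3)=1+2=3, 1+change(2)=1+1=2) = 2
change(5) = min(1+change(4)=1+2=3, 1+change(3)=1+2=3) = 3
change(6) = min(1+change(5)=1+3=4, 1+change(4)=1+2=3, 1+change(0)=1+0=1) = 1
change(7) = min(1+change(6)=1+1=2, 1+change(5)=1+3=4, 1+change(1)=1+1=2) = 2
change(8) = min(1+change(7)=1+2=3, 1+change(6)=1+1=2, 1+change(2)=1+1=2) = 2
change(9) = min(1+change(8)=1+2=3, 1+change(7)=1+2=3, 1+change(3)=1+2=3) = 3
change(10) = min(1+change(9)=1+3=4, 1+change(8)=1+2=3, 1+change(4)=1+2=3) = 3
change(11) = min(1+change(10)=1+3=4, 1+change(9)=1+3=4, 1+change(5)=1+3=4) = 4
change(12) = min(1+change(11)=1+4=5, 1+change(10)=1+3=4, 1+change(6)=1+1=2) = 2
change(13) = min(1+change(12)=1+2=3, 1+change(11)=1+4=5, 1+change(7)=1+2=3) = 3
change(14) = min(1+change(13)=1+3=4, 1+change(12)=1+2=3, 1+change(8)=1+2=3) = 3
change(15) = min(1+change(14)=1+3=4, 1+change(13)=1+3=4, 1+change(9)=1+3=4) = 4
change(16) = min(1+change(15)=1+4=5, 1+change(14)=1+3=4, 1+change(10)=1+3=4) = 4
change(17) = min(1+change(16)=1+4=5, 1+change(15)=1+4=5, 1+change(11)=1+4=5) = 5
change(18) = min(1+change(17)=1+5=6, 1+change(16)=1+4=5, 1+change(12)=1+2=3) = 3
change(19) = min(1+change(18)=1+3=4, 1+change(17)=1+5=6, 1+change(13)=1+3=4) = 4
change(20) = min(1+change(19)=1+4=5, 1+change(18)=1+3=4, 1+change(14)=1+3=4) = 4
change(21) = min(1+change(20)=1+4=5, 1+change(19)=1+4=5, 1+change(15)=1+4=5) = 5
change(22) = min(1+change(21)=1+5=6, 1+change(20)=1+4=5, 1+change(16)=1+4=5) = 5

5


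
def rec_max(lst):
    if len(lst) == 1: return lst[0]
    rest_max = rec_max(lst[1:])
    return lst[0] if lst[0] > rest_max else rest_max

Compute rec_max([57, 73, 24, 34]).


rec_max([57, 73, 24, 34]): compare 57 with rec_max([73, 24, 34])
rec_max([73, 24, 34]): compare 73 with rec_max([24, 34])
rec_max([24, 34]): compare 24 with rec_max([34])
rec_max([34]) = 34  (base case)
Compare 24 with 34 -> 34
Compare 73 with 34 -> 73
Compare 57 with 73 -> 73

73


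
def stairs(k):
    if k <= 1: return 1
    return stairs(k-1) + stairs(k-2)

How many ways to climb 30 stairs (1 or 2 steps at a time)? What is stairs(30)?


Building up from base cases:
stairs(0) = 1
stairs(1) = 1
stairs(2) = stairs(1) + stairs(0) = 1 + 1 = 2
stairs(3) = stairs(2) + stairs(1) = 2 + 1 = 3
stairs(4) = stairs(3) + stairs(2) = 3 + 2 = 5
stairs(5) = stairs(4) + stairs(3) = 5 + 3 = 8
stairs(6) = stairs(5) + stairs(4) = 8 + 5 = 13
stairs(7) = stairs(6) + stairs(5) = 13 + 8 = 21
stairs(8) = stairs(7) + stairs(6) = 21 + 13 = 34
stairs(9) = stairs(8) + stairs(7) = 34 + 21 = 55
stairs(10) = stairs(9) + stairs(8) = 55 + 34 = 89
stairs(11) = stairs(10) + stairs(9) = 89 + 55 = 144
stairs(12) = stairs(11) + stairs(10) = 144 + 89 = 233
stairs(13) = stairs(12) + stairs(11) = 233 + 144 = 377
stairs(14) = stairs(13) + stairs(12) = 377 + 233 = 610
stairs(15) = stairs(14) + stairs(13) = 610 + 377 = 987
stairs(16) = stairs(15) + stairs(14) = 987 + 610 = 1597
stairs(17) = stairs(16) + stairs(15) = 1597 + 987 = 2584
stairs(18) = stairs(17) + stairs(16) = 2584 + 1597 = 4181
stairs(19) = stairs(18) + stairs(17) = 4181 + 2584 = 6765
stairs(20) = stairs(19) + stairs(18) = 6765 + 4181 = 10946
stairs(21) = stairs(20) + stairs(19) = 10946 + 6765 = 17711
stairs(22) = stairs(21) + stairs(20) = 17711 + 10946 = 28657
stairs(23) = stairs(22) + stairs(21) = 28657 + 17711 = 46368
stairs(24) = stairs(23) + stairs(22) = 46368 + 28657 = 75025
stairs(25) = stairs(24) + stairs(23) = 75025 + 46368 = 121393
stairs(26) = stairs(25) + stairs(24) = 121393 + 75025 = 196418
stairs(27) = stairs(26) + stairs(25) = 196418 + 121393 = 317811
stairs(28) = stairs(27) + stairs(26) = 317811 + 196418 = 514229
stairs(29) = stairs(28) + stairs(27) = 514229 + 317811 = 832040
stairs(30) = stairs(29) + stairs(28) = 832040 + 514229 = 1346269

1346269


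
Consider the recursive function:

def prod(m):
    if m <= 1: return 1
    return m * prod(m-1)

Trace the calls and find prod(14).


prod(14)
= 14 * prod(13)
= 14 * 13 * prod(12)
= 14 * 13 * 12 * prod(11)
= 14 * 13 * 12 * 11 * prod(10)
= 14 * 13 * 12 * 11 * 10 * prod(9)
= 14 * 13 * 12 * 11 * 10 * 9 * prod(8)
= 14 * 13 * 12 * 11 * 10 * 9 * 8 * prod(7)
= 14 * 13 * 12 * 11 * 10 * 9 * 8 * 7 * prod(6)
= 14 * 13 * 12 * 11 * 10 * 9 * 8 * 7 * 6 * prod(5)
= 14 * 13 * 12 * 11 * 10 * 9 * 8 * 7 * 6 * 5 * prod(4)
= 14 * 13 * 12 * 11 * 10 * 9 * 8 * 7 * 6 * 5 * 4 * prod(3)
= 14 * 13 * 12 * 11 * 10 * 9 * 8 * 7 * 6 * 5 * 4 * 3 * prod(2)
= 14 * 13 * 12 * 11 * 10 * 9 * 8 * 7 * 6 * 5 * 4 * 3 * 2 * prod(1)
= 14 * 13 * 12 * 11 * 10 * 9 * 8 * 7 * 6 * 5 * 4 * 3 * 2 * 1
= 87178291200

87178291200


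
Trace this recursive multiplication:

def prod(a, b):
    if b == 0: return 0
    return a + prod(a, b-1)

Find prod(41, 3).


prod(41, 3) = 41 + prod(41, 2)
prod(41, 2) = 41 + prod(41, 1)
prod(41, 1) = 41 + prod(41, 0)
prod(41, 0) = 0  (base case)
Total: 41 + 41 + 41 + 0 = 123

123


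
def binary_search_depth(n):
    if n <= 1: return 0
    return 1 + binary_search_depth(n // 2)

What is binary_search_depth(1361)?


1361 / 2 = 680
680 / 2 = 340
340 / 2 = 170
170 / 2 = 85
85 / 2 = 42
42 / 2 = 21
21 / 2 = 10
10 / 2 = 5
5 / 2 = 2
2 / 2 = 1
Reached 1 after 10 halvings

10


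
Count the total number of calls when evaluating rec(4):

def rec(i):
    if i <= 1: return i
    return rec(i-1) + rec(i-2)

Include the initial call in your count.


Let C(n) = total calls for rec(n)
C(0) = 1, C(1) = 1
C(2) = 1 + C(1) + C(0) = 1 + 1 + 1 = 3
C(3) = 1 + C(2) + C(1) = 1 + 3 + 1 = 5
C(4) = 1 + C(3) + C(2) = 1 + 5 + 3 = 9

9


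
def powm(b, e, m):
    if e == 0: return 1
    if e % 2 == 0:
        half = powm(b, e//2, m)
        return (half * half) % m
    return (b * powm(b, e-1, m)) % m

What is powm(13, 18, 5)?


powm(13, 18, 5): e is even, compute powm(13, 9, 5)
  powm(13, 9, 5): e is odd, compute powm(13, 8, 5)
    powm(13, 8, 5): e is even, compute powm(13, 4, 5)
      powm(13, 4, 5): e is even, compute powm(13, 2, 5)
        powm(13, 2, 5): e is even, compute powm(13, 1, 5)
          powm(13, 1, 5): e is odd, compute powm(13, 0, 5)
          powm(13, 0, 5) = 1
          (13 * 1) % 5 = 3
        half=3, (3*3) % 5 = 4
      half=4, (4*4) % 5 = 1
    half=1, (1*1) % 5 = 1
  (13 * 1) % 5 = 3
half=3, (3*3) % 5 = 4

4


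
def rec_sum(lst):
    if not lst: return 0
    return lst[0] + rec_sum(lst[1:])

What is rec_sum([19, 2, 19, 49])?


rec_sum([19, 2, 19, 49]) = 19 + rec_sum([2, 19, 49])
rec_sum([2, 19, 49]) = 2 + rec_sum([19, 49])
rec_sum([19, 49]) = 19 + rec_sum([49])
rec_sum([49]) = 49 + rec_sum([])
rec_sum([]) = 0  (base case)
Total: 19 + 2 + 19 + 49 + 0 = 89

89


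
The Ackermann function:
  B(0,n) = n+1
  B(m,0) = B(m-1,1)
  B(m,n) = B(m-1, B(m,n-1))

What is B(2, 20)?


B(2, 20) = B(1, B(2, 19))
  B(2, 19) = B(1, B(2, 18))
    B(2, 18) = B(1, B(2, 17))
      B(2, 17) = B(1, B(2, 16))
        B(2, 16) = B(1, B(2, 15))
          B(2, 15) = B(1, B(2, 14))
          B(2, 14) = B(1, B(2, 13))
          B(2, 13) = B(1, B(2, 12))
          B(2, 12) = B(1, B(2, 11))
          B(2, 11) = B(1, B(2, 10))
          B(2, 10) = B(1, B(2, 9))
          B(2, 9) = B(1, B(2, 8))
          B(2, 8) = B(1, B(2, 7))
          B(2, 7) = B(1, B(2, 6))
          B(2, 6) = B(1, B(2, 5))
          B(2, 5) = B(1, B(2, 4))
          B(2, 4) = B(1, B(2, 3))
          B(2, 3) = B(1, B(2, 2))
          B(2, 2) = B(1, B(2, 1))
          B(2, 1) = B(1, B(2, 0))
          B(2, 0) = B(1, 1)
          B(1, 1) = B(0, B(1, 0))
          B(1, 0) = B(0, 1)
          B(0, 1) = 2
            = B(0, 2)
... (trace truncated)
Result: B(2, 20) = 43

43


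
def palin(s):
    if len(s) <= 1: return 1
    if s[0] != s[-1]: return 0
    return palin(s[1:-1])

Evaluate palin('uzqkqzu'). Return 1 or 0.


palin('uzqkqzu'): s[0]='u' == s[-1]='u' -> check palin('zqkqz')
palin('zqkqz'): s[0]='z' == s[-1]='z' -> check palin('qkq')
palin('qkq'): s[0]='q' == s[-1]='q' -> check palin('k')
palin('k'): len <= 1 -> return 1  (base case)
Result: 1 (palindrome)

1


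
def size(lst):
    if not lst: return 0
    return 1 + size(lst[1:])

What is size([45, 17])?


size([45, 17]) = 1 + size([17])
size([17]) = 1 + size([])
size([]) = 0  (base case)
Unwinding: 1 + 1 + 0 = 2

2


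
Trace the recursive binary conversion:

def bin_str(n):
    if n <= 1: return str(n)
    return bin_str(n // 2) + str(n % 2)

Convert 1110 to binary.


bin_str(1110) = bin_str(555) + '0'
bin_str(555) = bin_str(277) + '1'
bin_str(277) = bin_str(138) + '1'
bin_str(138) = bin_str(69) + '0'
bin_str(69) = bin_str(34) + '1'
bin_str(34) = bin_str(17) + '0'
bin_str(17) = bin_str(8) + '1'
bin_str(8) = bin_str(4) + '0'
bin_str(4) = bin_str(2) + '0'
bin_str(2) = bin_str(1) + '0'
bin_str(1) = '1'  (base case)
Concatenating: '1' + '0' + '0' + '0' + '1' + '0' + '1' + '0' + '1' + '1' + '0' = '10001010110'

10001010110


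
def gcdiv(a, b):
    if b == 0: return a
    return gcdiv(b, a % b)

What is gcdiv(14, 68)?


gcdiv(14, 68) = gcdiv(68, 14)
gcdiv(68, 14) = gcdiv(14, 12)
gcdiv(14, 12) = gcdiv(12, 2)
gcdiv(12, 2) = gcdiv(2, 0)
gcdiv(2, 0) = 2  (base case)

2


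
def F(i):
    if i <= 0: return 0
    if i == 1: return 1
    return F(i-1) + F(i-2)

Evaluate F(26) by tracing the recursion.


Computing F(26) bottom-up:
F(0) = 0
F(1) = 1
F(2) = F(1) + F(0) = 1 + 0 = 1
F(3) = F(2) + F(1) = 1 + 1 = 2
F(4) = F(3) + F(2) = 2 + 1 = 3
F(5) = F(4) + F(3) = 3 + 2 = 5
F(6) = F(5) + F(4) = 5 + 3 = 8
F(7) = F(6) + F(5) = 8 + 5 = 13
F(8) = F(7) + F(6) = 13 + 8 = 21
F(9) = F(8) + F(7) = 21 + 13 = 34
F(10) = F(9) + F(8) = 34 + 21 = 55
F(11) = F(10) + F(9) = 55 + 34 = 89
F(12) = F(11) + F(10) = 89 + 55 = 144
F(13) = F(12) + F(11) = 144 + 89 = 233
F(14) = F(13) + F(12) = 233 + 144 = 377
F(15) = F(14) + F(13) = 377 + 233 = 610
F(16) = F(15) + F(14) = 610 + 377 = 987
F(17) = F(16) + F(15) = 987 + 610 = 1597
F(18) = F(17) + F(16) = 1597 + 987 = 2584
F(19) = F(18) + F(17) = 2584 + 1597 = 4181
F(20) = F(19) + F(18) = 4181 + 2584 = 6765
F(21) = F(20) + F(19) = 6765 + 4181 = 10946
F(22) = F(21) + F(20) = 10946 + 6765 = 17711
F(23) = F(22) + F(21) = 17711 + 10946 = 28657
F(24) = F(23) + F(22) = 28657 + 17711 = 46368
F(25) = F(24) + F(23) = 46368 + 28657 = 75025
F(26) = F(25) + F(24) = 75025 + 46368 = 121393

121393


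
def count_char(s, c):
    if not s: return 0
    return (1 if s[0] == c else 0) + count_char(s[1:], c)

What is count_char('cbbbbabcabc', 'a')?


s[0]='c' != 'a' -> 0
s[0]='b' != 'a' -> 0
s[0]='b' != 'a' -> 0
s[0]='b' != 'a' -> 0
s[0]='b' != 'a' -> 0
s[0]='a' == 'a' -> 1
s[0]='b' != 'a' -> 0
s[0]='c' != 'a' -> 0
s[0]='a' == 'a' -> 1
s[0]='b' != 'a' -> 0
s[0]='c' != 'a' -> 0
Sum: 0 + 0 + 0 + 0 + 0 + 1 + 0 + 0 + 1 + 0 + 0 = 2

2


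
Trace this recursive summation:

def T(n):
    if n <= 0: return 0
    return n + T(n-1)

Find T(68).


T(68)
= 68 + 67 + 66 + 65 + 64 + 63 + 62 + 61 + 60 + 59 + 58 + 57 + 56 + 55 + 54 + 53 + 52 + 51 + 50 + 49 + 48 + 47 + 46 + 45 + 44 + 43 + 42 + 41 + 40 + 39 + 38 + 37 + 36 + 35 + 34 + 33 + 32 + 31 + 30 + 29 + 28 + 27 + 26 + 25 + 24 + 23 + 22 + 21 + 20 + 19 + 18 + 17 + 16 + 15 + 14 + 13 + 12 + 11 + 10 + 9 + 8 + 7 + 6 + 5 + 4 + 3 + 2 + 1 + T(0)
= 68 + 67 + 66 + 65 + 64 + 63 + 62 + 61 + 60 + 59 + 58 + 57 + 56 + 55 + 54 + 53 + 52 + 51 + 50 + 49 + 48 + 47 + 46 + 45 + 44 + 43 + 42 + 41 + 40 + 39 + 38 + 37 + 36 + 35 + 34 + 33 + 32 + 31 + 30 + 29 + 28 + 27 + 26 + 25 + 24 + 23 + 22 + 21 + 20 + 19 + 18 + 17 + 16 + 15 + 14 + 13 + 12 + 11 + 10 + 9 + 8 + 7 + 6 + 5 + 4 + 3 + 2 + 1 + 0
= 2346

2346


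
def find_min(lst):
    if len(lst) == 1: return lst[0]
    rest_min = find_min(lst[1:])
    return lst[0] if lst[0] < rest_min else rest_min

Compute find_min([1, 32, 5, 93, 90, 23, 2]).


find_min([1, 32, 5, 93, 90, 23, 2]): compare 1 with find_min([32, 5, 93, 90, 23, 2])
find_min([32, 5, 93, 90, 23, 2]): compare 32 with find_min([5, 93, 90, 23, 2])
find_min([5, 93, 90, 23, 2]): compare 5 with find_min([93, 90, 23, 2])
find_min([93, 90, 23, 2]): compare 93 with find_min([90, 23, 2])
find_min([90, 23, 2]): compare 90 with find_min([23, 2])
find_min([23, 2]): compare 23 with find_min([2])
find_min([2]) = 2  (base case)
Compare 23 with 2 -> 2
Compare 90 with 2 -> 2
Compare 93 with 2 -> 2
Compare 5 with 2 -> 2
Compare 32 with 2 -> 2
Compare 1 with 2 -> 1

1


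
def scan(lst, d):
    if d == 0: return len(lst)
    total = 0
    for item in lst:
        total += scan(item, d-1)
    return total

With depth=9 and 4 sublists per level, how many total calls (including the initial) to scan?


At depth 0 (root): 1 call
At depth 1: each of 1 parents calls scan on 4 children = 4 calls
At depth 2: each of 4 parents calls scan on 4 children = 16 calls
At depth 3: each of 16 parents calls scan on 4 children = 64 calls
At depth 4: each of 64 parents calls scan on 4 children = 256 calls
At depth 5: each of 256 parents calls scan on 4 children = 1024 calls
At depth 6: each of 1024 parents calls scan on 4 children = 4096 calls
At depth 7: each of 4096 parents calls scan on 4 children = 16384 calls
At depth 8: each of 16384 parents calls scan on 4 children = 65536 calls
At depth 9: each of 65536 parents calls scan on 4 children = 262144 calls
Total: 1 + 4 + 16 + 64 + 256 + 1024 + 4096 + 16384 + 65536 + 262144 = 349525

349525


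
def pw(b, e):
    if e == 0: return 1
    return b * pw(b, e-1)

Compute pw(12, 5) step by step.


pw(12, 5)
= 12 * pw(12, 4)
= 12 * 12 * pw(12, 3)
= 12 * 12 * 12 * pw(12, 2)
= 12 * 12 * 12 * 12 * pw(12, 1)
= 12 * 12 * 12 * 12 * 12 * pw(12, 0)
= 12 * 12 * 12 * 12 * 12 * 1
= 248832

248832


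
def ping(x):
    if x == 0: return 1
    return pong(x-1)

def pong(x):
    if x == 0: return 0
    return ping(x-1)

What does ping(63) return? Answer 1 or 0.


ping(63) = pong(62)
pong(62) = ping(61)
ping(61) = pong(60)
pong(60) = ping(59)
ping(59) = pong(58)
pong(58) = ping(57)
ping(57) = pong(56)
pong(56) = ping(55)
ping(55) = pong(54)
pong(54) = ping(53)
ping(53) = pong(52)
pong(52) = ping(51)
ping(51) = pong(50)
pong(50) = ping(49)
ping(49) = pong(48)
pong(48) = ping(47)
ping(47) = pong(46)
pong(46) = ping(45)
ping(45) = pong(44)
pong(44) = ping(43)
ping(43) = pong(42)
pong(42) = ping(41)
ping(41) = pong(40)
pong(40) = ping(39)
ping(39) = pong(38)
pong(38) = ping(37)
ping(37) = pong(36)
pong(36) = ping(35)
ping(35) = pong(34)
pong(34) = ping(33)
ping(33) = pong(32)
pong(32) = ping(31)
ping(31) = pong(30)
pong(30) = ping(29)
ping(29) = pong(28)
pong(28) = ping(27)
ping(27) = pong(26)
pong(26) = ping(25)
ping(25) = pong(24)
pong(24) = ping(23)
ping(23) = pong(22)
pong(22) = ping(21)
ping(21) = pong(20)
pong(20) = ping(19)
ping(19) = pong(18)
pong(18) = ping(17)
ping(17) = pong(16)
pong(16) = ping(15)
ping(15) = pong(14)
pong(14) = ping(13)
ping(13) = pong(12)
pong(12) = ping(11)
ping(11) = pong(10)
pong(10) = ping(9)
ping(9) = pong(8)
pong(8) = ping(7)
ping(7) = pong(6)
pong(6) = ping(5)
ping(5) = pong(4)
pong(4) = ping(3)
ping(3) = pong(2)
pong(2) = ping(1)
ping(1) = pong(0)
pong(0) = 0  (base case)
Result: 0

0


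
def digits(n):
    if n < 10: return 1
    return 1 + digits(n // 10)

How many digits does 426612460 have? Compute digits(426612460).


digits(426612460) = 1 + digits(42661246)
digits(42661246) = 1 + digits(4266124)
digits(4266124) = 1 + digits(426612)
digits(426612) = 1 + digits(42661)
digits(42661) = 1 + digits(4266)
digits(4266) = 1 + digits(426)
digits(426) = 1 + digits(42)
digits(42) = 1 + digits(4)
digits(4) = 1  (base case: 4 < 10)
Unwinding: 1 + 1 + 1 + 1 + 1 + 1 + 1 + 1 + 1 = 9

9


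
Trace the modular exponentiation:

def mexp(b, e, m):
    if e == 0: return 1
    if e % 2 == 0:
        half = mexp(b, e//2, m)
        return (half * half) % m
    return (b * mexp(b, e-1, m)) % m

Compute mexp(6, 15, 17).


mexp(6, 15, 17): e is odd, compute mexp(6, 14, 17)
  mexp(6, 14, 17): e is even, compute mexp(6, 7, 17)
    mexp(6, 7, 17): e is odd, compute mexp(6, 6, 17)
      mexp(6, 6, 17): e is even, compute mexp(6, 3, 17)
        mexp(6, 3, 17): e is odd, compute mexp(6, 2, 17)
          mexp(6, 2, 17): e is even, compute mexp(6, 1, 17)
          mexp(6, 1, 17): e is odd, compute mexp(6, 0, 17)
          mexp(6, 0, 17) = 1
          (6 * 1) % 17 = 6
          half=6, (6*6) % 17 = 2
        (6 * 2) % 17 = 12
      half=12, (12*12) % 17 = 8
    (6 * 8) % 17 = 14
  half=14, (14*14) % 17 = 9
(6 * 9) % 17 = 3

3


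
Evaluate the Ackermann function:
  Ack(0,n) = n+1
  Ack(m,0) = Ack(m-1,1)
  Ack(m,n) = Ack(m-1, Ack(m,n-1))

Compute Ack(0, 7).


Ack(0, 7) = 8
Result: Ack(0, 7) = 8

8


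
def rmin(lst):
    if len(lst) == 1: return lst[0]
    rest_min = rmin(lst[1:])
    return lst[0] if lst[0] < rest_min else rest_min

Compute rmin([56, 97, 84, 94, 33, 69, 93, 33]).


rmin([56, 97, 84, 94, 33, 69, 93, 33]): compare 56 with rmin([97, 84, 94, 33, 69, 93, 33])
rmin([97, 84, 94, 33, 69, 93, 33]): compare 97 with rmin([84, 94, 33, 69, 93, 33])
rmin([84, 94, 33, 69, 93, 33]): compare 84 with rmin([94, 33, 69, 93, 33])
rmin([94, 33, 69, 93, 33]): compare 94 with rmin([33, 69, 93, 33])
rmin([33, 69, 93, 33]): compare 33 with rmin([69, 93, 33])
rmin([69, 93, 33]): compare 69 with rmin([93, 33])
rmin([93, 33]): compare 93 with rmin([33])
rmin([33]) = 33  (base case)
Compare 93 with 33 -> 33
Compare 69 with 33 -> 33
Compare 33 with 33 -> 33
Compare 94 with 33 -> 33
Compare 84 with 33 -> 33
Compare 97 with 33 -> 33
Compare 56 with 33 -> 33

33


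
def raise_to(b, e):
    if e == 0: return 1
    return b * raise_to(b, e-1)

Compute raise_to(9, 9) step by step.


raise_to(9, 9)
= 9 * raise_to(9, 8)
= 9 * 9 * raise_to(9, 7)
= 9 * 9 * 9 * raise_to(9, 6)
= 9 * 9 * 9 * 9 * raise_to(9, 5)
= 9 * 9 * 9 * 9 * 9 * raise_to(9, 4)
= 9 * 9 * 9 * 9 * 9 * 9 * raise_to(9, 3)
= 9 * 9 * 9 * 9 * 9 * 9 * 9 * raise_to(9, 2)
= 9 * 9 * 9 * 9 * 9 * 9 * 9 * 9 * raise_to(9, 1)
= 9 * 9 * 9 * 9 * 9 * 9 * 9 * 9 * 9 * raise_to(9, 0)
= 9 * 9 * 9 * 9 * 9 * 9 * 9 * 9 * 9 * 1
= 387420489

387420489


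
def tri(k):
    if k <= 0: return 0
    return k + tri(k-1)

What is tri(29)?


tri(29)
= 29 + 28 + 27 + 26 + 25 + 24 + 23 + 22 + 21 + 20 + 19 + 18 + 17 + 16 + 15 + 14 + 13 + 12 + 11 + 10 + 9 + 8 + 7 + 6 + 5 + 4 + 3 + 2 + 1 + tri(0)
= 29 + 28 + 27 + 26 + 25 + 24 + 23 + 22 + 21 + 20 + 19 + 18 + 17 + 16 + 15 + 14 + 13 + 12 + 11 + 10 + 9 + 8 + 7 + 6 + 5 + 4 + 3 + 2 + 1 + 0
= 435

435


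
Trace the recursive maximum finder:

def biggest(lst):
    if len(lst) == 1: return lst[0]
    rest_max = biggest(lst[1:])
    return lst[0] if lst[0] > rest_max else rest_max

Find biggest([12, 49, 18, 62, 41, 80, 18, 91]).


biggest([12, 49, 18, 62, 41, 80, 18, 91]): compare 12 with biggest([49, 18, 62, 41, 80, 18, 91])
biggest([49, 18, 62, 41, 80, 18, 91]): compare 49 with biggest([18, 62, 41, 80, 18, 91])
biggest([18, 62, 41, 80, 18, 91]): compare 18 with biggest([62, 41, 80, 18, 91])
biggest([62, 41, 80, 18, 91]): compare 62 with biggest([41, 80, 18, 91])
biggest([41, 80, 18, 91]): compare 41 with biggest([80, 18, 91])
biggest([80, 18, 91]): compare 80 with biggest([18, 91])
biggest([18, 91]): compare 18 with biggest([91])
biggest([91]) = 91  (base case)
Compare 18 with 91 -> 91
Compare 80 with 91 -> 91
Compare 41 with 91 -> 91
Compare 62 with 91 -> 91
Compare 18 with 91 -> 91
Compare 49 with 91 -> 91
Compare 12 with 91 -> 91

91


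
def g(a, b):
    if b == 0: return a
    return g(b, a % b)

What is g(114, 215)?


g(114, 215) = g(215, 114)
g(215, 114) = g(114, 101)
g(114, 101) = g(101, 13)
g(101, 13) = g(13, 10)
g(13, 10) = g(10, 3)
g(10, 3) = g(3, 1)
g(3, 1) = g(1, 0)
g(1, 0) = 1  (base case)

1


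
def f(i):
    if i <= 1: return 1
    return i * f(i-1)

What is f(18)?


f(18)
= 18 * f(17)
= 18 * 17 * f(16)
= 18 * 17 * 16 * f(15)
= 18 * 17 * 16 * 15 * f(14)
= 18 * 17 * 16 * 15 * 14 * f(13)
= 18 * 17 * 16 * 15 * 14 * 13 * f(12)
= 18 * 17 * 16 * 15 * 14 * 13 * 12 * f(11)
= 18 * 17 * 16 * 15 * 14 * 13 * 12 * 11 * f(10)
= 18 * 17 * 16 * 15 * 14 * 13 * 12 * 11 * 10 * f(9)
= 18 * 17 * 16 * 15 * 14 * 13 * 12 * 11 * 10 * 9 * f(8)
= 18 * 17 * 16 * 15 * 14 * 13 * 12 * 11 * 10 * 9 * 8 * f(7)
= 18 * 17 * 16 * 15 * 14 * 13 * 12 * 11 * 10 * 9 * 8 * 7 * f(6)
= 18 * 17 * 16 * 15 * 14 * 13 * 12 * 11 * 10 * 9 * 8 * 7 * 6 * f(5)
= 18 * 17 * 16 * 15 * 14 * 13 * 12 * 11 * 10 * 9 * 8 * 7 * 6 * 5 * f(4)
= 18 * 17 * 16 * 15 * 14 * 13 * 12 * 11 * 10 * 9 * 8 * 7 * 6 * 5 * 4 * f(3)
= 18 * 17 * 16 * 15 * 14 * 13 * 12 * 11 * 10 * 9 * 8 * 7 * 6 * 5 * 4 * 3 * f(2)
= 18 * 17 * 16 * 15 * 14 * 13 * 12 * 11 * 10 * 9 * 8 * 7 * 6 * 5 * 4 * 3 * 2 * f(1)
= 18 * 17 * 16 * 15 * 14 * 13 * 12 * 11 * 10 * 9 * 8 * 7 * 6 * 5 * 4 * 3 * 2 * 1
= 6402373705728000

6402373705728000


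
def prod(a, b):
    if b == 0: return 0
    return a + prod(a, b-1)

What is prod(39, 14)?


prod(39, 14) = 39 + prod(39, 13)
prod(39, 13) = 39 + prod(39, 12)
prod(39, 12) = 39 + prod(39, 11)
prod(39, 11) = 39 + prod(39, 10)
prod(39, 10) = 39 + prod(39, 9)
prod(39, 9) = 39 + prod(39, 8)
prod(39, 8) = 39 + prod(39, 7)
prod(39, 7) = 39 + prod(39, 6)
prod(39, 6) = 39 + prod(39, 5)
prod(39, 5) = 39 + prod(39, 4)
prod(39, 4) = 39 + prod(39, 3)
prod(39, 3) = 39 + prod(39, 2)
prod(39, 2) = 39 + prod(39, 1)
prod(39, 1) = 39 + prod(39, 0)
prod(39, 0) = 0  (base case)
Total: 39 + 39 + 39 + 39 + 39 + 39 + 39 + 39 + 39 + 39 + 39 + 39 + 39 + 39 + 0 = 546

546


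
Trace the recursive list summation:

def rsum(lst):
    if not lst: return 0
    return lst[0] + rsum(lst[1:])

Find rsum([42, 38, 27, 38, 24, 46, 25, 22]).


rsum([42, 38, 27, 38, 24, 46, 25, 22]) = 42 + rsum([38, 27, 38, 24, 46, 25, 22])
rsum([38, 27, 38, 24, 46, 25, 22]) = 38 + rsum([27, 38, 24, 46, 25, 22])
rsum([27, 38, 24, 46, 25, 22]) = 27 + rsum([38, 24, 46, 25, 22])
rsum([38, 24, 46, 25, 22]) = 38 + rsum([24, 46, 25, 22])
rsum([24, 46, 25, 22]) = 24 + rsum([46, 25, 22])
rsum([46, 25, 22]) = 46 + rsum([25, 22])
rsum([25, 22]) = 25 + rsum([22])
rsum([22]) = 22 + rsum([])
rsum([]) = 0  (base case)
Total: 42 + 38 + 27 + 38 + 24 + 46 + 25 + 22 + 0 = 262

262


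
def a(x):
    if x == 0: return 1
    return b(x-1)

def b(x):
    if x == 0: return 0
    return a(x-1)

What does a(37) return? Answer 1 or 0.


a(37) = b(36)
b(36) = a(35)
a(35) = b(34)
b(34) = a(33)
a(33) = b(32)
b(32) = a(31)
a(31) = b(30)
b(30) = a(29)
a(29) = b(28)
b(28) = a(27)
a(27) = b(26)
b(26) = a(25)
a(25) = b(24)
b(24) = a(23)
a(23) = b(22)
b(22) = a(21)
a(21) = b(20)
b(20) = a(19)
a(19) = b(18)
b(18) = a(17)
a(17) = b(16)
b(16) = a(15)
a(15) = b(14)
b(14) = a(13)
a(13) = b(12)
b(12) = a(11)
a(11) = b(10)
b(10) = a(9)
a(9) = b(8)
b(8) = a(7)
a(7) = b(6)
b(6) = a(5)
a(5) = b(4)
b(4) = a(3)
a(3) = b(2)
b(2) = a(1)
a(1) = b(0)
b(0) = 0  (base case)
Result: 0

0


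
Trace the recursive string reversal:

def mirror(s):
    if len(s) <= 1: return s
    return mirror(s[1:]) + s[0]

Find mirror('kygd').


mirror('kygd') = mirror('ygd') + 'k'
mirror('ygd') = mirror('gd') + 'y'
mirror('gd') = mirror('d') + 'g'
mirror('d') = 'd'  (base case)
Concatenating: 'd' + 'g' + 'y' + 'k' = 'dgyk'

dgyk


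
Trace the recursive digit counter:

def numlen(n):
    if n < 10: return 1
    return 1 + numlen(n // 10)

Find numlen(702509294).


numlen(702509294) = 1 + numlen(70250929)
numlen(70250929) = 1 + numlen(7025092)
numlen(7025092) = 1 + numlen(702509)
numlen(702509) = 1 + numlen(70250)
numlen(70250) = 1 + numlen(7025)
numlen(7025) = 1 + numlen(702)
numlen(702) = 1 + numlen(70)
numlen(70) = 1 + numlen(7)
numlen(7) = 1  (base case: 7 < 10)
Unwinding: 1 + 1 + 1 + 1 + 1 + 1 + 1 + 1 + 1 = 9

9


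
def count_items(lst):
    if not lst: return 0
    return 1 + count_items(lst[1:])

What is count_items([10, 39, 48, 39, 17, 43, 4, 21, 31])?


count_items([10, 39, 48, 39, 17, 43, 4, 21, 31]) = 1 + count_items([39, 48, 39, 17, 43, 4, 21, 31])
count_items([39, 48, 39, 17, 43, 4, 21, 31]) = 1 + count_items([48, 39, 17, 43, 4, 21, 31])
count_items([48, 39, 17, 43, 4, 21, 31]) = 1 + count_items([39, 17, 43, 4, 21, 31])
count_items([39, 17, 43, 4, 21, 31]) = 1 + count_items([17, 43, 4, 21, 31])
count_items([17, 43, 4, 21, 31]) = 1 + count_items([43, 4, 21, 31])
count_items([43, 4, 21, 31]) = 1 + count_items([4, 21, 31])
count_items([4, 21, 31]) = 1 + count_items([21, 31])
count_items([21, 31]) = 1 + count_items([31])
count_items([31]) = 1 + count_items([])
count_items([]) = 0  (base case)
Unwinding: 1 + 1 + 1 + 1 + 1 + 1 + 1 + 1 + 1 + 0 = 9

9


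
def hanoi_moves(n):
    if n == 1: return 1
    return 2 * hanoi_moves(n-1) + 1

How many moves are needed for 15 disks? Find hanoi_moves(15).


hanoi_moves(15) = 2 * hanoi_moves(14) + 1
hanoi_moves(14) = 2 * hanoi_moves(13) + 1
hanoi_moves(13) = 2 * hanoi_moves(12) + 1
hanoi_moves(12) = 2 * hanoi_moves(11) + 1
hanoi_moves(11) = 2 * hanoi_moves(10) + 1
hanoi_moves(10) = 2 * hanoi_moves(9) + 1
hanoi_moves(9) = 2 * hanoi_moves(8) + 1
hanoi_moves(8) = 2 * hanoi_moves(7) + 1
hanoi_moves(7) = 2 * hanoi_moves(6) + 1
hanoi_moves(6) = 2 * hanoi_moves(5) + 1
hanoi_moves(5) = 2 * hanoi_moves(4) + 1
hanoi_moves(4) = 2 * hanoi_moves(3) + 1
hanoi_moves(3) = 2 * hanoi_moves(2) + 1
hanoi_moves(2) = 2 * hanoi_moves(1) + 1
hanoi_moves(1) = 1  (base case)
hanoi_moves(2) = 2 * 1 + 1 = 3
hanoi_moves(3) = 2 * 3 + 1 = 7
hanoi_moves(4) = 2 * 7 + 1 = 15
hanoi_moves(5) = 2 * 15 + 1 = 31
hanoi_moves(6) = 2 * 31 + 1 = 63
hanoi_moves(7) = 2 * 63 + 1 = 127
hanoi_moves(8) = 2 * 127 + 1 = 255
hanoi_moves(9) = 2 * 255 + 1 = 511
hanoi_moves(10) = 2 * 511 + 1 = 1023
hanoi_moves(11) = 2 * 1023 + 1 = 2047
hanoi_moves(12) = 2 * 2047 + 1 = 4095
hanoi_moves(13) = 2 * 4095 + 1 = 8191
hanoi_moves(14) = 2 * 8191 + 1 = 16383
hanoi_moves(15) = 2 * 16383 + 1 = 32767

32767


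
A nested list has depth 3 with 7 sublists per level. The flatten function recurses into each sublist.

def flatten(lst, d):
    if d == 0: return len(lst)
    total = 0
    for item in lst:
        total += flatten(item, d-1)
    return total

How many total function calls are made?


At depth 0 (root): 1 call
At depth 1: each of 1 parents calls flatten on 7 children = 7 calls
At depth 2: each of 7 parents calls flatten on 7 children = 49 calls
At depth 3: each of 49 parents calls flatten on 7 children = 343 calls
Total: 1 + 7 + 49 + 343 = 400

400


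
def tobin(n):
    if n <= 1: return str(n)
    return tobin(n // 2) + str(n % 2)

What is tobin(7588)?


tobin(7588) = tobin(3794) + '0'
tobin(3794) = tobin(1897) + '0'
tobin(1897) = tobin(948) + '1'
tobin(948) = tobin(474) + '0'
tobin(474) = tobin(237) + '0'
tobin(237) = tobin(118) + '1'
tobin(118) = tobin(59) + '0'
tobin(59) = tobin(29) + '1'
tobin(29) = tobin(14) + '1'
tobin(14) = tobin(7) + '0'
tobin(7) = tobin(3) + '1'
tobin(3) = tobin(1) + '1'
tobin(1) = '1'  (base case)
Concatenating: '1' + '1' + '1' + '0' + '1' + '1' + '0' + '1' + '0' + '0' + '1' + '0' + '0' = '1110110100100'

1110110100100


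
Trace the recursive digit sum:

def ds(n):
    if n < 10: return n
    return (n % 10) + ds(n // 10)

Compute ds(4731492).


ds(4731492) = 2 + ds(473149)
ds(473149) = 9 + ds(47314)
ds(47314) = 4 + ds(4731)
ds(4731) = 1 + ds(473)
ds(473) = 3 + ds(47)
ds(47) = 7 + ds(4)
ds(4) = 4  (base case)
Total: 2 + 9 + 4 + 1 + 3 + 7 + 4 = 30

30


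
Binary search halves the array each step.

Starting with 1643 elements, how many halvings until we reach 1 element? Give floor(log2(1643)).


1643 / 2 = 821
821 / 2 = 410
410 / 2 = 205
205 / 2 = 102
102 / 2 = 51
51 / 2 = 25
25 / 2 = 12
12 / 2 = 6
6 / 2 = 3
3 / 2 = 1
Reached 1 after 10 halvings

10


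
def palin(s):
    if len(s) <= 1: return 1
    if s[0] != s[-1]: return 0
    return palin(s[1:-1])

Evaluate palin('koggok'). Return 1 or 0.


palin('koggok'): s[0]='k' == s[-1]='k' -> check palin('oggo')
palin('oggo'): s[0]='o' == s[-1]='o' -> check palin('gg')
palin('gg'): s[0]='g' == s[-1]='g' -> check palin('')
palin(''): len <= 1 -> return 1  (base case)
Result: 1 (palindrome)

1


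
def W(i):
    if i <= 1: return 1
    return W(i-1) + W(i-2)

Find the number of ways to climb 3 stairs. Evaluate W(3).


Building up from base cases:
W(0) = 1
W(1) = 1
W(2) = W(1) + W(0) = 1 + 1 = 2
W(3) = W(2) + W(1) = 2 + 1 = 3

3


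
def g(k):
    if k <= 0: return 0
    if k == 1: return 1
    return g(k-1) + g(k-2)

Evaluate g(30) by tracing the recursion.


Computing g(30) bottom-up:
g(0) = 0
g(1) = 1
g(2) = g(1) + g(0) = 1 + 0 = 1
g(3) = g(2) + g(1) = 1 + 1 = 2
g(4) = g(3) + g(2) = 2 + 1 = 3
g(5) = g(4) + g(3) = 3 + 2 = 5
g(6) = g(5) + g(4) = 5 + 3 = 8
g(7) = g(6) + g(5) = 8 + 5 = 13
g(8) = g(7) + g(6) = 13 + 8 = 21
g(9) = g(8) + g(7) = 21 + 13 = 34
g(10) = g(9) + g(8) = 34 + 21 = 55
g(11) = g(10) + g(9) = 55 + 34 = 89
g(12) = g(11) + g(10) = 89 + 55 = 144
g(13) = g(12) + g(11) = 144 + 89 = 233
g(14) = g(13) + g(12) = 233 + 144 = 377
g(15) = g(14) + g(13) = 377 + 233 = 610
g(16) = g(15) + g(14) = 610 + 377 = 987
g(17) = g(16) + g(15) = 987 + 610 = 1597
g(18) = g(17) + g(16) = 1597 + 987 = 2584
g(19) = g(18) + g(17) = 2584 + 1597 = 4181
g(20) = g(19) + g(18) = 4181 + 2584 = 6765
g(21) = g(20) + g(19) = 6765 + 4181 = 10946
g(22) = g(21) + g(20) = 10946 + 6765 = 17711
g(23) = g(22) + g(21) = 17711 + 10946 = 28657
g(24) = g(23) + g(22) = 28657 + 17711 = 46368
g(25) = g(24) + g(23) = 46368 + 28657 = 75025
g(26) = g(25) + g(24) = 75025 + 46368 = 121393
g(27) = g(26) + g(25) = 121393 + 75025 = 196418
g(28) = g(27) + g(26) = 196418 + 121393 = 317811
g(29) = g(28) + g(27) = 317811 + 196418 = 514229
g(30) = g(29) + g(28) = 514229 + 317811 = 832040

832040


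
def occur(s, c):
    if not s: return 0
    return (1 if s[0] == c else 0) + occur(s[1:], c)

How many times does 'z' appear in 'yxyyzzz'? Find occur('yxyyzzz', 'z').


s[0]='y' != 'z' -> 0
s[0]='x' != 'z' -> 0
s[0]='y' != 'z' -> 0
s[0]='y' != 'z' -> 0
s[0]='z' == 'z' -> 1
s[0]='z' == 'z' -> 1
s[0]='z' == 'z' -> 1
Sum: 0 + 0 + 0 + 0 + 1 + 1 + 1 = 3

3


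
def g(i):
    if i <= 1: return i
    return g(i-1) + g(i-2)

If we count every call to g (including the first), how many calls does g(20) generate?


Let C(n) = total calls for g(n)
C(0) = 1, C(1) = 1
C(2) = 1 + C(1) + C(0) = 1 + 1 + 1 = 3
C(3) = 1 + C(2) + C(1) = 1 + 3 + 1 = 5
C(4) = 1 + C(3) + C(2) = 1 + 5 + 3 = 9
C(5) = 1 + C(4) + C(3) = 1 + 9 + 5 = 15
C(6) = 1 + C(5) + C(4) = 1 + 15 + 9 = 25
C(7) = 1 + C(6) + C(5) = 1 + 25 + 15 = 41
C(8) = 1 + C(7) + C(6) = 1 + 41 + 25 = 67
C(9) = 1 + C(8) + C(7) = 1 + 67 + 41 = 109
C(10) = 1 + C(9) + C(8) = 1 + 109 + 67 = 177
C(11) = 1 + C(10) + C(9) = 1 + 177 + 109 = 287
C(12) = 1 + C(11) + C(10) = 1 + 287 + 177 = 465
C(13) = 1 + C(12) + C(11) = 1 + 465 + 287 = 753
C(14) = 1 + C(13) + C(12) = 1 + 753 + 465 = 1219
C(15) = 1 + C(14) + C(13) = 1 + 1219 + 753 = 1973
C(16) = 1 + C(15) + C(14) = 1 + 1973 + 1219 = 3193
C(17) = 1 + C(16) + C(15) = 1 + 3193 + 1973 = 5167
C(18) = 1 + C(17) + C(16) = 1 + 5167 + 3193 = 8361
C(19) = 1 + C(18) + C(17) = 1 + 8361 + 5167 = 13529
C(20) = 1 + C(19) + C(18) = 1 + 13529 + 8361 = 21891

21891


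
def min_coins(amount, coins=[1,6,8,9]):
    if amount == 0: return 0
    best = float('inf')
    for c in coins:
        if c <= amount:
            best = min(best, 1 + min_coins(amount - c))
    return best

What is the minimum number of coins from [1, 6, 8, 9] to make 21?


Building up with DP:
min_coins(0) = 0
min_coins(1) = min(1+min_coins(0)=1+0=1) = 1
min_coins(2) = min(1+min_coins(1)=1+1=2) = 2
min_coins(3) = min(1+min_coins(2)=1+2=3) = 3
min_coins(4) = min(1+min_coins(3)=1+3=4) = 4
min_coins(5) = min(1+min_coins(4)=1+4=5) = 5
min_coins(6) = min(1+min_coins(5)=1+5=6, 1+min_coins(0)=1+0=1) = 1
min_coins(7) = min(1+min_coins(6)=1+1=2, 1+min_coins(1)=1+1=2) = 2
min_coins(8) = min(1+min_coins(7)=1+2=3, 1+min_coins(2)=1+2=3, 1+min_coins(0)=1+0=1) = 1
min_coins(9) = min(1+min_coins(8)=1+1=2, 1+min_coins(3)=1+3=4, 1+min_coins(1)=1+1=2, 1+min_coins(0)=1+0=1) = 1
min_coins(10) = min(1+min_coins(9)=1+1=2, 1+min_coins(4)=1+4=5, 1+min_coins(2)=1+2=3, 1+min_coins(1)=1+1=2) = 2
min_coins(11) = min(1+min_coins(10)=1+2=3, 1+min_coins(5)=1+5=6, 1+min_coins(3)=1+3=4, 1+min_coins(2)=1+2=3) = 3
min_coins(12) = min(1+min_coins(11)=1+3=4, 1+min_coins(6)=1+1=2, 1+min_coins(4)=1+4=5, 1+min_coins(3)=1+3=4) = 2
min_coins(13) = min(1+min_coins(12)=1+2=3, 1+min_coins(7)=1+2=3, 1+min_coins(5)=1+5=6, 1+min_coins(4)=1+4=5) = 3
min_coins(14) = min(1+min_coins(13)=1+3=4, 1+min_coins(8)=1+1=2, 1+min_coins(6)=1+1=2, 1+min_coins(5)=1+5=6) = 2
min_coins(15) = min(1+min_coins(14)=1+2=3, 1+min_coins(9)=1+1=2, 1+min_coins(7)=1+2=3, 1+min_coins(6)=1+1=2) = 2
min_coins(16) = min(1+min_coins(15)=1+2=3, 1+min_coins(10)=1+2=3, 1+min_coins(8)=1+1=2, 1+min_coins(7)=1+2=3) = 2
min_coins(17) = min(1+min_coins(16)=1+2=3, 1+min_coins(11)=1+3=4, 1+min_coins(9)=1+1=2, 1+min_coins(8)=1+1=2) = 2
min_coins(18) = min(1+min_coins(17)=1+2=3, 1+min_coins(12)=1+2=3, 1+min_coins(10)=1+2=3, 1+min_coins(9)=1+1=2) = 2
min_coins(19) = min(1+min_coins(18)=1+2=3, 1+min_coins(13)=1+3=4, 1+min_coins(11)=1+3=4, 1+min_coins(10)=1+2=3) = 3
min_coins(20) = min(1+min_coins(19)=1+3=4, 1+min_coins(14)=1+2=3, 1+min_coins(12)=1+2=3, 1+min_coins(11)=1+3=4) = 3
min_coins(21) = min(1+min_coins(20)=1+3=4, 1+min_coins(15)=1+2=3, 1+min_coins(13)=1+3=4, 1+min_coins(12)=1+2=3) = 3

3
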